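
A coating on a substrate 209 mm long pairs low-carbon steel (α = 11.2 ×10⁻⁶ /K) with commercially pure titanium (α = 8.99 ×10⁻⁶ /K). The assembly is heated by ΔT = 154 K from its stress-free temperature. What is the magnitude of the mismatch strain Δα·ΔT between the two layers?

Δα = |11.2 − 8.99|×10⁻⁶/K = 2.21×10⁻⁶/K.
Mismatch strain = Δα·ΔT = 2.21×10⁻⁶ × 154.0 = 3.40×10⁻⁴.

3.40×10⁻⁴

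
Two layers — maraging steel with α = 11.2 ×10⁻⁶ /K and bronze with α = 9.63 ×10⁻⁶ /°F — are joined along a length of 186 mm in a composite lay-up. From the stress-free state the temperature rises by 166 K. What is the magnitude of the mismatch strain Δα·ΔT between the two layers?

bronze: α = 9.63×10⁻⁶/°F × 9/5 = 17.3×10⁻⁶/K.
Δα = |11.2 − 17.3|×10⁻⁶/K = 6.13×10⁻⁶/K.
Mismatch strain = Δα·ΔT = 6.13×10⁻⁶ × 166.0 = 1.02×10⁻³.

1.02×10⁻³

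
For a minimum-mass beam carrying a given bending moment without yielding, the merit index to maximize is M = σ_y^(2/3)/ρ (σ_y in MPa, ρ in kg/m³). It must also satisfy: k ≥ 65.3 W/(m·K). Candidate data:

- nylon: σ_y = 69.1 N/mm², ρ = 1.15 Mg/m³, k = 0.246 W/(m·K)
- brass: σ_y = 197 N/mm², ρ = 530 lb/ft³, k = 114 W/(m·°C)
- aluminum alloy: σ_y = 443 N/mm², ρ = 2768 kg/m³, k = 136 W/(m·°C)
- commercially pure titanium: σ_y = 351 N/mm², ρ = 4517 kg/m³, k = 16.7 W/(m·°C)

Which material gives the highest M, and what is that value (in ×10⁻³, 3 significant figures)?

aluminum alloy, M = 21.0×10⁻³

Screen on constraints: k ≥ 65.3 W/(m·K). Survivors: brass, aluminum alloy.
After converting to SI:
  brass: σ_y = 197.0 MPa, ρ = 8490 kg/m³
  aluminum alloy: σ_y = 443.0 MPa, ρ = 2768 kg/m³
  aluminum alloy: M = 21.0×10⁻³
  brass: M = 3.99×10⁻³
Aluminum alloy ranks first.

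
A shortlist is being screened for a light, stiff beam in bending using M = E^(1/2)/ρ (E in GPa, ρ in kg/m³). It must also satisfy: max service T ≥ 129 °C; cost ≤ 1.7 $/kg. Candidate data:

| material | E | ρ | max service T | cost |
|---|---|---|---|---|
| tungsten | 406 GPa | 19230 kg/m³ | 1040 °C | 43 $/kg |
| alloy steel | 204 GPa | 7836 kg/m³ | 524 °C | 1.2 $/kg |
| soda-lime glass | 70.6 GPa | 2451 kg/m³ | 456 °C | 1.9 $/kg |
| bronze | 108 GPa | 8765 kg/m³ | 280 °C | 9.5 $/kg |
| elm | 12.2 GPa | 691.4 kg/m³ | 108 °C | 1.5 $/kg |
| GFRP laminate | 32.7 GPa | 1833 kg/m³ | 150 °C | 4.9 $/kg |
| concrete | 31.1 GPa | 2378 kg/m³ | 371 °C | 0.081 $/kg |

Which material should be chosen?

Screen on constraints: max service T ≥ 129 °C; cost ≤ 1.7 $/kg. Survivors: alloy steel, concrete.
Evaluate M for each candidate:
  concrete: M = 2.35×10⁻³
  alloy steel: M = 1.82×10⁻³
Concrete has the largest M.

concrete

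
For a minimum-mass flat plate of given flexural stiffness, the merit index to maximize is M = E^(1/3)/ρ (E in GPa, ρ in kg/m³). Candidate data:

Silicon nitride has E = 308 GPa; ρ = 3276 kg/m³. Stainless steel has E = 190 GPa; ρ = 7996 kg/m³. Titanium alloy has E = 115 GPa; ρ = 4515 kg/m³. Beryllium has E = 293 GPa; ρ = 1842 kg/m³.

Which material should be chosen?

Per-candidate index values:
  beryllium: M = 3.61×10⁻³
  silicon nitride: M = 2.06×10⁻³
  titanium alloy: M = 1.08×10⁻³
  stainless steel: M = 0.719×10⁻³
Beryllium ranks first.

beryllium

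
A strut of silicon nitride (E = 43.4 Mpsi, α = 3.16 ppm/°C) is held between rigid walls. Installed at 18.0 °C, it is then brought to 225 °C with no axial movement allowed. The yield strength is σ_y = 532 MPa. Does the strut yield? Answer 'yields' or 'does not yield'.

E = 43.4 Mpsi = 299.2 GPa.
ΔT = 207.0 K. Constrained thermal stress σ = E·α·ΔT = 299.2×10³ MPa × 3.16×10⁻⁶ × 207.0 = 196 MPa (compressive).
Compare to σ_y = 532 MPa: σ < σ_y, so it does not yield.

does not yield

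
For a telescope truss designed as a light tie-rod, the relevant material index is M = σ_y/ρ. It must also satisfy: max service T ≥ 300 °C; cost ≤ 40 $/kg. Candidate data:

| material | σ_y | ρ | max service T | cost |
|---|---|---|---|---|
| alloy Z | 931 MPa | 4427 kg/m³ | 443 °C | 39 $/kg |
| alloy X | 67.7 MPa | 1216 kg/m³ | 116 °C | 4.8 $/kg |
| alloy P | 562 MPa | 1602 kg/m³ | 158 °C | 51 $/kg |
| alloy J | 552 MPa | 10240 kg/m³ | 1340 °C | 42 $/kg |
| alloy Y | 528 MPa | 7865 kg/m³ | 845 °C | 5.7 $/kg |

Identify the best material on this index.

Screen on constraints: max service T ≥ 300 °C; cost ≤ 40 $/kg. Survivors: alloy Z, alloy Y.
Evaluate M for each candidate:
  alloy Z: M = 210 kN·m/kg
  alloy Y: M = 67.1 kN·m/kg
The maximum is for alloy Z.

alloy Z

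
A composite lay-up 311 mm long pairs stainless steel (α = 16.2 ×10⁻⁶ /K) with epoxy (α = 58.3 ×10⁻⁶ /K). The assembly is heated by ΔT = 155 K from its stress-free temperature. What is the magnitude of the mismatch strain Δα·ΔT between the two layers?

6.53×10⁻³

Δα = |16.2 − 58.3|×10⁻⁶/K = 42.1×10⁻⁶/K.
Mismatch strain = Δα·ΔT = 42.1×10⁻⁶ × 155.0 = 6.53×10⁻³.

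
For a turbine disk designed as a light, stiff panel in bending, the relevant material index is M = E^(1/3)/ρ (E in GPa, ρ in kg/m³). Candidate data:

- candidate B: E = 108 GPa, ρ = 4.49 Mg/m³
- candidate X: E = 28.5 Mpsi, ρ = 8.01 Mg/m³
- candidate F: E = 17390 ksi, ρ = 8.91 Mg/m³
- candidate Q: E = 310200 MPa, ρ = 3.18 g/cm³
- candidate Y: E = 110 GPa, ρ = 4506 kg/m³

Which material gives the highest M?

In SI units:
  candidate B: E = 108.0 GPa, ρ = 4490 kg/m³
  candidate X: E = 196.5 GPa, ρ = 8010 kg/m³
  candidate F: E = 119.9 GPa, ρ = 8910 kg/m³
  candidate Q: E = 310.2 GPa, ρ = 3180 kg/m³
  candidate Y: E = 110.0 GPa, ρ = 4506 kg/m³
  candidate Q: M = 2.13×10⁻³
  candidate Y: M = 1.06×10⁻³
  candidate B: M = 1.06×10⁻³
  candidate X: M = 0.726×10⁻³
  candidate F: M = 0.553×10⁻³
The maximum is for candidate Q.

candidate Q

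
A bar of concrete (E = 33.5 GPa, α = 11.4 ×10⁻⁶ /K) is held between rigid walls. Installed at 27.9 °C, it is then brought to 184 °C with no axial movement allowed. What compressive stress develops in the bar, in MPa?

ΔT = 156.1 K. Constrained thermal stress σ = E·α·ΔT = 33.50×10³ MPa × 11.4×10⁻⁶ × 156.1 = 59.6 MPa (compressive).

59.6 MPa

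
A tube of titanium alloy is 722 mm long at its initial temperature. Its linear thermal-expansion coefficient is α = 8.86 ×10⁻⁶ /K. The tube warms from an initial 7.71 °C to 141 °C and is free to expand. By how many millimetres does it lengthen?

0.853 mm

ΔT = 141 − 7.71 = 133.3 K.
ΔL = α·L₀·ΔT = 8.86×10⁻⁶ × 722 mm × 133.3 K = 0.853 mm.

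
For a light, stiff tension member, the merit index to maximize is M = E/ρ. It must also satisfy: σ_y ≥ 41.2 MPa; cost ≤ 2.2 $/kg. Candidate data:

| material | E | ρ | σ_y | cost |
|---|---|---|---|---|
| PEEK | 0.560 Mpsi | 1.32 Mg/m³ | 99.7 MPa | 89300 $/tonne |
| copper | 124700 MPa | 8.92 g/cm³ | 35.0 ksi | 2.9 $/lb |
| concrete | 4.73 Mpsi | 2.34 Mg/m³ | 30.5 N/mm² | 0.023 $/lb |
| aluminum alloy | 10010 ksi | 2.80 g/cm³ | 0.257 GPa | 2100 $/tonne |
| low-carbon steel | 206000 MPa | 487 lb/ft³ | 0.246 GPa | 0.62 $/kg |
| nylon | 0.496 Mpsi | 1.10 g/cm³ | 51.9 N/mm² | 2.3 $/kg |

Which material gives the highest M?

Screen on constraints: σ_y ≥ 41.2 MPa; cost ≤ 2.2 $/kg. Survivors: aluminum alloy, low-carbon steel.
Putting every candidate on a common basis:
  aluminum alloy: E = 69.02 GPa, ρ = 2800 kg/m³
  low-carbon steel: E = 206.0 GPa, ρ = 7801 kg/m³
  low-carbon steel: M = 26.4 MN·m/kg
  aluminum alloy: M = 24.6 MN·m/kg
Low-carbon steel ranks first.

low-carbon steel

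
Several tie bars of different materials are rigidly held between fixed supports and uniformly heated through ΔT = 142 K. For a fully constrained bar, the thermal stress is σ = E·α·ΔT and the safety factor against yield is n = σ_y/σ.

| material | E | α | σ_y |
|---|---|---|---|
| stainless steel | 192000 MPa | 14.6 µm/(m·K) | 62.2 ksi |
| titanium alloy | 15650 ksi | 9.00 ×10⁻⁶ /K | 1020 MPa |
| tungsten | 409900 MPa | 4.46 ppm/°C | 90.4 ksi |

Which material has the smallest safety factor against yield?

stainless steel

In consistent units (E in GPa, α in ×10⁻⁶/K, σ_y in MPa):
  stainless steel: E = 192.0, α = 14.6, σ_y = 428.9 → σ = 398 MPa, n = 1.08
  titanium alloy: E = 107.9, α = 9.00, σ_y = 1020 → σ = 138 MPa, n = 7.40
  tungsten: E = 409.9, α = 4.46, σ_y = 623.3 → σ = 260 MPa, n = 2.40
Stainless steel has the lowest safety factor, n = 1.08.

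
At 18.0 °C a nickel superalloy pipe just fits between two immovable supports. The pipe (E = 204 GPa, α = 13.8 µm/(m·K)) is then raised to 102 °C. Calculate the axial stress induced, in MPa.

ΔT = 84.00 K. Constrained thermal stress σ = E·α·ΔT = 204.0×10³ MPa × 13.8×10⁻⁶ × 84.00 = 236 MPa (compressive).

236 MPa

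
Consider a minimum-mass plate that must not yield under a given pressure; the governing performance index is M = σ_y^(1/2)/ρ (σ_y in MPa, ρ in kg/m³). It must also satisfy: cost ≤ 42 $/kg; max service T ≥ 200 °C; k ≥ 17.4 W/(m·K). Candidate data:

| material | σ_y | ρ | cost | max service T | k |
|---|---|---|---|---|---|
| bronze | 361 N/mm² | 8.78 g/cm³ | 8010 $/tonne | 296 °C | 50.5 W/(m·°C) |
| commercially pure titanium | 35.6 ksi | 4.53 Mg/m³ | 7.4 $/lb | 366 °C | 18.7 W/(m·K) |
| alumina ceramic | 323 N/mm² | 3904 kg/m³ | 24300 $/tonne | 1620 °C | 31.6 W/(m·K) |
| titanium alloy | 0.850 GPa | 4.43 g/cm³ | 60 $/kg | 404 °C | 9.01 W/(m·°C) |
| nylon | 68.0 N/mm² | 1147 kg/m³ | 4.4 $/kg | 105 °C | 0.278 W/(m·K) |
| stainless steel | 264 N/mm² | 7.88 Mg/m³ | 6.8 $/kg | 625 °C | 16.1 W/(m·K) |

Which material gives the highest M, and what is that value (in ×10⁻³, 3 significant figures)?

alumina ceramic, M = 4.60×10⁻³

Screen on constraints: cost ≤ 42 $/kg; max service T ≥ 200 °C; k ≥ 17.4 W/(m·K). Survivors: bronze, commercially pure titanium, alumina ceramic.
Convert each candidate to consistent units, then evaluate M:
  bronze: σ_y = 361.0 MPa, ρ = 8780 kg/m³
  commercially pure titanium: σ_y = 245.5 MPa, ρ = 4530 kg/m³
  alumina ceramic: σ_y = 323.0 MPa, ρ = 3904 kg/m³
  alumina ceramic: M = 4.60×10⁻³
  commercially pure titanium: M = 3.46×10⁻³
  bronze: M = 2.16×10⁻³
Alumina ceramic ranks first.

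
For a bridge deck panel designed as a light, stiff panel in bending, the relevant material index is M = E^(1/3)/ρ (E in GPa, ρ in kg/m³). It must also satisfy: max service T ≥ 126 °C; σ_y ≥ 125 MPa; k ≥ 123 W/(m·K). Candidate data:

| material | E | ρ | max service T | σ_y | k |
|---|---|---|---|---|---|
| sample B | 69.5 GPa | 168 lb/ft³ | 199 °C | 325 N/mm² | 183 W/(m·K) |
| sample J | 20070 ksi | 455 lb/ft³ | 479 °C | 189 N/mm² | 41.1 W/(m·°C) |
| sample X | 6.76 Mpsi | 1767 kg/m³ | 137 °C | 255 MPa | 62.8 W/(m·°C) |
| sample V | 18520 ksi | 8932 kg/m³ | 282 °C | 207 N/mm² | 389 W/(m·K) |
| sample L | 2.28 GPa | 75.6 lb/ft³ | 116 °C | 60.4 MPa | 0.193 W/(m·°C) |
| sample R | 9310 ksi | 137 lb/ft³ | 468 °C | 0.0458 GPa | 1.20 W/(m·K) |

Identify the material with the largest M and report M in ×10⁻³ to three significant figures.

Screen on constraints: max service T ≥ 126 °C; σ_y ≥ 125 MPa; k ≥ 123 W/(m·K). Survivors: sample B, sample V.
Normalizing units and computing the index:
  sample B: E = 69.50 GPa, ρ = 2691 kg/m³
  sample V: E = 127.7 GPa, ρ = 8932 kg/m³
  sample B: M = 1.53×10⁻³
  sample V: M = 0.564×10⁻³
The maximum is for sample B.

sample B, M = 1.53×10⁻³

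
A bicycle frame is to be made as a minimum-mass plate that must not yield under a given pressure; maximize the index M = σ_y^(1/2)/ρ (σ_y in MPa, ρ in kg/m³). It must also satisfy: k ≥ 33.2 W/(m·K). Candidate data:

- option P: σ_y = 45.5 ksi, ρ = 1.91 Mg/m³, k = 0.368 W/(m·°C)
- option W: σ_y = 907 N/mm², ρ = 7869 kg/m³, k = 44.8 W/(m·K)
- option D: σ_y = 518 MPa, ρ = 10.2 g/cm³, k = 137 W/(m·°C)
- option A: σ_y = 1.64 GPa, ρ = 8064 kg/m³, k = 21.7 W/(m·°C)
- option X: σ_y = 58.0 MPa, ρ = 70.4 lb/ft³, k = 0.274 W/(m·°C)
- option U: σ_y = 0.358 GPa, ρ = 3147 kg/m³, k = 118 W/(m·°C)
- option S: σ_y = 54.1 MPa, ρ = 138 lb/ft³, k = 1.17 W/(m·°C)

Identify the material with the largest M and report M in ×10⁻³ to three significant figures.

Screen on constraints: k ≥ 33.2 W/(m·K). Survivors: option W, option D, option U.
Normalizing units and computing the index:
  option W: σ_y = 907.0 MPa, ρ = 7869 kg/m³
  option D: σ_y = 518.0 MPa, ρ = 10200 kg/m³
  option U: σ_y = 358.0 MPa, ρ = 3147 kg/m³
  option U: M = 6.01×10⁻³
  option W: M = 3.83×10⁻³
  option D: M = 2.23×10⁻³
Option U ranks first.

option U, M = 6.01×10⁻³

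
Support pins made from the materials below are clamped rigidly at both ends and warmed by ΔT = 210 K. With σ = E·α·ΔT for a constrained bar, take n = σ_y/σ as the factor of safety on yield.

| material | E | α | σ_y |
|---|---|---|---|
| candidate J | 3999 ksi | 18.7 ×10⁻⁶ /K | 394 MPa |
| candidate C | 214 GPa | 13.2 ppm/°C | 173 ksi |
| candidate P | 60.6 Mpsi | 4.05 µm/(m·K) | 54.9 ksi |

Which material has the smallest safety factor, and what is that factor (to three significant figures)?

candidate P, n = 1.07

In consistent units (E in GPa, α in ×10⁻⁶/K, σ_y in MPa):
  candidate J: E = 27.57, α = 18.7, σ_y = 394.0 → σ = 108 MPa, n = 3.64
  candidate C: E = 214.0, α = 13.2, σ_y = 1193 → σ = 593 MPa, n = 2.01
  candidate P: E = 417.8, α = 4.05, σ_y = 378.5 → σ = 355 MPa, n = 1.07
The minimum is candidate P at n = 1.07.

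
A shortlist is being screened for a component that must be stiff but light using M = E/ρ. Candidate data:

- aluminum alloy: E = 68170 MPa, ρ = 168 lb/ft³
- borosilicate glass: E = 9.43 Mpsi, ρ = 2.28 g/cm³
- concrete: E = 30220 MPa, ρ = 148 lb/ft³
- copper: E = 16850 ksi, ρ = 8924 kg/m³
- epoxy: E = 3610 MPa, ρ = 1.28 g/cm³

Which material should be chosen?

Putting every candidate on a common basis:
  aluminum alloy: E = 68.17 GPa, ρ = 2691 kg/m³
  borosilicate glass: E = 65.02 GPa, ρ = 2280 kg/m³
  concrete: E = 30.22 GPa, ρ = 2371 kg/m³
  copper: E = 116.2 GPa, ρ = 8924 kg/m³
  epoxy: E = 3.610 GPa, ρ = 1280 kg/m³
  borosilicate glass: M = 28.5 MN·m/kg
  aluminum alloy: M = 25.3 MN·m/kg
  copper: M = 13.0 MN·m/kg
  concrete: M = 12.7 MN·m/kg
  epoxy: M = 2.82 MN·m/kg
Borosilicate glass ranks first.

borosilicate glass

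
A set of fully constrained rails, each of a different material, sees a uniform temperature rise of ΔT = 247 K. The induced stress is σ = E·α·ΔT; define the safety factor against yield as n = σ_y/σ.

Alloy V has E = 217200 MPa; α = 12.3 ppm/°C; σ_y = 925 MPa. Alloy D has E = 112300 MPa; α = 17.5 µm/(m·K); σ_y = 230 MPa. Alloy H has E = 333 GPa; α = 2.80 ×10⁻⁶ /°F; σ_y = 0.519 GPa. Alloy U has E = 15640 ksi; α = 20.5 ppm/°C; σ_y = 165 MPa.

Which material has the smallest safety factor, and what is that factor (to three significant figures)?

alloy U, n = 0.302

Converting E to GPa, α to ×10⁻⁶/K, σ_y to MPa, then σ and n for each:
  alloy V: E = 217.2, α = 12.3, σ_y = 925.0 → σ = 660 MPa, n = 1.40
  alloy D: E = 112.3, α = 17.5, σ_y = 230.0 → σ = 485 MPa, n = 0.474
  alloy H: E = 333.0, α = 5.04, σ_y = 519.0 → σ = 415 MPa, n = 1.25
  alloy U: E = 107.8, α = 20.5, σ_y = 165.0 → σ = 546 MPa, n = 0.302
Smallest n: alloy U with n = 0.302.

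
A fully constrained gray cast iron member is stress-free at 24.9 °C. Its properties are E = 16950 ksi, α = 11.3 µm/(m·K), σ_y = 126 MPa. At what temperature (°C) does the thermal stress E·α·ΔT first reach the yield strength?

120 °C

E = 16950 ksi = 116.9 GPa.
E·α·ΔT = 126.0 MPa ⇒ ΔT = 126.0 / (116.9×10³ × 11.3×10⁻⁶) = 95.41 K.
T = 24.9 + 95.41 = 120.3 °C.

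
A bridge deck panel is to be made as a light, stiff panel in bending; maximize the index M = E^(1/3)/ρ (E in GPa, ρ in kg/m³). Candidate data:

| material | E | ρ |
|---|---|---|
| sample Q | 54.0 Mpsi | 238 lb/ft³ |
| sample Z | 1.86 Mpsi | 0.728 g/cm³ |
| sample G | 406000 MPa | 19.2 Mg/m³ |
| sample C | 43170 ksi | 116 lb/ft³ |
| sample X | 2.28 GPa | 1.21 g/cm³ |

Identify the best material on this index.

sample C

After converting to SI:
  sample Q: E = 372.3 GPa, ρ = 3812 kg/m³
  sample Z: E = 12.82 GPa, ρ = 728.0 kg/m³
  sample G: E = 406.0 GPa, ρ = 19200 kg/m³
  sample C: E = 297.6 GPa, ρ = 1858 kg/m³
  sample X: E = 2.280 GPa, ρ = 1210 kg/m³
  sample C: M = 3.59×10⁻³
  sample Z: M = 3.22×10⁻³
  sample Q: M = 1.89×10⁻³
  sample X: M = 1.09×10⁻³
  sample G: M = 0.386×10⁻³
Sample C ranks first.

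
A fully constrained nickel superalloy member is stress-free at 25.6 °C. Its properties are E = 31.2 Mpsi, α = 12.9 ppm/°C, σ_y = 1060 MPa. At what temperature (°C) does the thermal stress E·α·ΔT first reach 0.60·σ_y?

E = 31.2 Mpsi = 215.1 GPa.
E·α·ΔT = 636.0 MPa ⇒ ΔT = 636.0 / (215.1×10³ × 12.9×10⁻⁶) = 229.2 K.
T = 25.6 + 229.2 = 254.8 °C.

255 °C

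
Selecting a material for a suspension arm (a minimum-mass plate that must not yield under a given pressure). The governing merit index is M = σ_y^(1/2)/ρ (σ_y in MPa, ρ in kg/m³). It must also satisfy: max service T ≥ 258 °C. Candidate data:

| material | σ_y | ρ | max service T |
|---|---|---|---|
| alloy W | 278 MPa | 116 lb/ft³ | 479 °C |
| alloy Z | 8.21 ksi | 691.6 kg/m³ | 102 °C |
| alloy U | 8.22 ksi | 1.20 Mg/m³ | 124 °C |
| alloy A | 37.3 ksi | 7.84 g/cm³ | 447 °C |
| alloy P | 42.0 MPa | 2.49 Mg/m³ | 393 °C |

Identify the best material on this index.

alloy W

Screen on constraints: max service T ≥ 258 °C. Survivors: alloy W, alloy A, alloy P.
In SI units:
  alloy W: σ_y = 278.0 MPa, ρ = 1858 kg/m³
  alloy A: σ_y = 257.2 MPa, ρ = 7840 kg/m³
  alloy P: σ_y = 42.00 MPa, ρ = 2490 kg/m³
  alloy W: M = 8.97×10⁻³
  alloy P: M = 2.60×10⁻³
  alloy A: M = 2.05×10⁻³
Alloy W has the largest M.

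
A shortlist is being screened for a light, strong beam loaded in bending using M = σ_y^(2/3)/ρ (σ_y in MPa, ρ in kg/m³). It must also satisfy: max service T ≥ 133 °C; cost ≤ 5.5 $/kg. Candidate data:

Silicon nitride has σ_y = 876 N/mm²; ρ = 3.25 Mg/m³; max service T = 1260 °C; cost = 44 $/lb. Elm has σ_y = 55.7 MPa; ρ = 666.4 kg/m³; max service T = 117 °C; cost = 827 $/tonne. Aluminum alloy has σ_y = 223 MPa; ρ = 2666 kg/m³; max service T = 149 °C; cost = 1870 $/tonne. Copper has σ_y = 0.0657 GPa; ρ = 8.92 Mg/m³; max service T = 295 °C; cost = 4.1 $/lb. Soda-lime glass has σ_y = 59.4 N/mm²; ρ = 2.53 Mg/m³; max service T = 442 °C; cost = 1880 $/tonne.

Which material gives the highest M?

aluminum alloy

Screen on constraints: max service T ≥ 133 °C; cost ≤ 5.5 $/kg. Survivors: aluminum alloy, soda-lime glass.
Putting every candidate on a common basis:
  aluminum alloy: σ_y = 223.0 MPa, ρ = 2666 kg/m³
  soda-lime glass: σ_y = 59.40 MPa, ρ = 2530 kg/m³
  aluminum alloy: M = 13.8×10⁻³
  soda-lime glass: M = 6.02×10⁻³
Highest index: aluminum alloy.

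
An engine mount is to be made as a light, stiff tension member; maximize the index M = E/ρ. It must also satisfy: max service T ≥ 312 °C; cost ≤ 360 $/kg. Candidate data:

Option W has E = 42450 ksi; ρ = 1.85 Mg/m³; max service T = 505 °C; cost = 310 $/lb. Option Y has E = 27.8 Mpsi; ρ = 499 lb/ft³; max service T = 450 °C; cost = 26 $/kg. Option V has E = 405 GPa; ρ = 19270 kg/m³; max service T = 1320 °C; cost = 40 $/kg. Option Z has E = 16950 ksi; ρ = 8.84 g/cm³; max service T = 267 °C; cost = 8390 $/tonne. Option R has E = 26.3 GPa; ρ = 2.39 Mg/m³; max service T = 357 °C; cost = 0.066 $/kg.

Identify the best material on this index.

option Y

Screen on constraints: max service T ≥ 312 °C; cost ≤ 360 $/kg. Survivors: option Y, option V, option R.
Normalizing units and computing the index:
  option Y: E = 191.7 GPa, ρ = 7993 kg/m³
  option V: E = 405.0 GPa, ρ = 19270 kg/m³
  option R: E = 26.30 GPa, ρ = 2390 kg/m³
  option Y: M = 24.0 MN·m/kg
  option V: M = 21.0 MN·m/kg
  option R: M = 11.0 MN·m/kg
Highest index: option Y.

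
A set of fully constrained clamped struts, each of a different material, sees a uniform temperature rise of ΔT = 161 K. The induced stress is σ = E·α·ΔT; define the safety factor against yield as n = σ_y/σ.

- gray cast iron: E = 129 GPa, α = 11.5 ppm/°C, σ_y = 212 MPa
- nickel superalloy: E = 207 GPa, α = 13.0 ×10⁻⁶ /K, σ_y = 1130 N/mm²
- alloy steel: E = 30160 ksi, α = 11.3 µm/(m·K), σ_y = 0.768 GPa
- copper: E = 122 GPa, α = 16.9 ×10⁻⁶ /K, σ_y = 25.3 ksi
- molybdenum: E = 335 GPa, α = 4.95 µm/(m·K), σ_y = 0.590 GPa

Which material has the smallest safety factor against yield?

copper

Per material, after unit conversion:
  gray cast iron: E = 129.0, α = 11.5, σ_y = 212.0 → σ = 239 MPa, n = 0.888
  nickel superalloy: E = 207.0, α = 13.0, σ_y = 1130 → σ = 433 MPa, n = 2.61
  alloy steel: E = 207.9, α = 11.3, σ_y = 768.0 → σ = 378 MPa, n = 2.03
  copper: E = 122.0, α = 16.9, σ_y = 174.4 → σ = 332 MPa, n = 0.525
  molybdenum: E = 335.0, α = 4.95, σ_y = 590.0 → σ = 267 MPa, n = 2.21
The minimum is copper at n = 0.525.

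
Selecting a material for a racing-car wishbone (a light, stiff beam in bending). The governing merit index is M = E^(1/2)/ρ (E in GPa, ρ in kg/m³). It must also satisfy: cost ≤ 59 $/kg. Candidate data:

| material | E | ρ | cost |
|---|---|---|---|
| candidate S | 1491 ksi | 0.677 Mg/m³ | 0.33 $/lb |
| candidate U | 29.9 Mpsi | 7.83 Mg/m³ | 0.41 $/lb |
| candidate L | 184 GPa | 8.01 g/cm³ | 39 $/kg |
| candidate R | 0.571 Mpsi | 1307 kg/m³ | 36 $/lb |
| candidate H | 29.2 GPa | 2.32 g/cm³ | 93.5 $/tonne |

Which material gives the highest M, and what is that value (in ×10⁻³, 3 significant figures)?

Screen on constraints: cost ≤ 59 $/kg. Survivors: candidate S, candidate U, candidate L, candidate H.
In SI units:
  candidate S: E = 10.28 GPa, ρ = 677.0 kg/m³
  candidate U: E = 206.2 GPa, ρ = 7830 kg/m³
  candidate L: E = 184.0 GPa, ρ = 8010 kg/m³
  candidate H: E = 29.20 GPa, ρ = 2320 kg/m³
  candidate S: M = 4.74×10⁻³
  candidate H: M = 2.33×10⁻³
  candidate U: M = 1.83×10⁻³
  candidate L: M = 1.69×10⁻³
The maximum is for candidate S.

candidate S, M = 4.74×10⁻³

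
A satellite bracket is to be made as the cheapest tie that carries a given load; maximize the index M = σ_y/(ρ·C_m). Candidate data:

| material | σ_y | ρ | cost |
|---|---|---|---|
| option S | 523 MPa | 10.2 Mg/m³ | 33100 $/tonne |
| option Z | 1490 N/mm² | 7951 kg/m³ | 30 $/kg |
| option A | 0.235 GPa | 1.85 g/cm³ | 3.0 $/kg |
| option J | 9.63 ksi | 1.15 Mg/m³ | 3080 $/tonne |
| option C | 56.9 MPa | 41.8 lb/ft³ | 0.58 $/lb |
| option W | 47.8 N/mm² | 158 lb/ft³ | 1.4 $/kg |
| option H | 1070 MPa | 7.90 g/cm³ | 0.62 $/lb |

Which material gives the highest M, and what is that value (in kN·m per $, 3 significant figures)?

Normalizing units and computing the index:
  option S: σ_y = 523.0 MPa, ρ = 10200 kg/m³, cost = 33.10 $/kg
  option Z: σ_y = 1490 MPa, ρ = 7951 kg/m³, cost = 30.00 $/kg
  option A: σ_y = 235.0 MPa, ρ = 1850 kg/m³, cost = 3.000 $/kg
  option J: σ_y = 66.40 MPa, ρ = 1150 kg/m³, cost = 3.080 $/kg
  option C: σ_y = 56.90 MPa, ρ = 669.6 kg/m³, cost = 1.279 $/kg
  option W: σ_y = 47.80 MPa, ρ = 2531 kg/m³, cost = 1.400 $/kg
  option H: σ_y = 1070 MPa, ρ = 7900 kg/m³, cost = 1.367 $/kg
  option H: M = 99.1 kN·m per $
  option C: M = 66.5 kN·m per $
  option A: M = 42.3 kN·m per $
  option J: M = 18.7 kN·m per $
  option W: M = 13.5 kN·m per $
  option Z: M = 6.25 kN·m per $
  option S: M = 1.55 kN·m per $
The maximum is for option H.

option H, M = 99.1 kN·m per $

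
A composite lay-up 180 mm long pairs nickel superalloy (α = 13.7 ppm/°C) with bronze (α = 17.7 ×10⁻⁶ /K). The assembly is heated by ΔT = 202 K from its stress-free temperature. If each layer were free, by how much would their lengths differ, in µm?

Δα = |13.7 − 17.7|×10⁻⁶/K = 4.00×10⁻⁶/K.
ΔL_mismatch = Δα·L·ΔT = 4.00×10⁻⁶ × 180.0 mm × 202.0 K = 145 µm.

145 µm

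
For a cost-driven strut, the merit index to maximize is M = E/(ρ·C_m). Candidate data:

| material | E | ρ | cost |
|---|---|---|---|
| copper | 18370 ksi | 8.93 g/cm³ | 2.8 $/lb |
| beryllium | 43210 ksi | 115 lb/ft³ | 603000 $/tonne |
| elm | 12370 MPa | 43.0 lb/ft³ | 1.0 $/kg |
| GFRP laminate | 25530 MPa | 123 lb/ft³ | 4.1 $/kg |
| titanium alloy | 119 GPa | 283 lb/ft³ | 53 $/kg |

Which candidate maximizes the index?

elm

Putting every candidate on a common basis:
  copper: E = 126.7 GPa, ρ = 8930 kg/m³, cost = 6.173 $/kg
  beryllium: E = 297.9 GPa, ρ = 1842 kg/m³, cost = 603.0 $/kg
  elm: E = 12.37 GPa, ρ = 688.8 kg/m³, cost = 1.000 $/kg
  GFRP laminate: E = 25.53 GPa, ρ = 1970 kg/m³, cost = 4.100 $/kg
  titanium alloy: E = 119.0 GPa, ρ = 4533 kg/m³, cost = 53.00 $/kg
  elm: M = 18.0 MN·m per $
  GFRP laminate: M = 3.16 MN·m per $
  copper: M = 2.30 MN·m per $
  titanium alloy: M = 0.495 MN·m per $
  beryllium: M = 0.268 MN·m per $
Elm ranks first.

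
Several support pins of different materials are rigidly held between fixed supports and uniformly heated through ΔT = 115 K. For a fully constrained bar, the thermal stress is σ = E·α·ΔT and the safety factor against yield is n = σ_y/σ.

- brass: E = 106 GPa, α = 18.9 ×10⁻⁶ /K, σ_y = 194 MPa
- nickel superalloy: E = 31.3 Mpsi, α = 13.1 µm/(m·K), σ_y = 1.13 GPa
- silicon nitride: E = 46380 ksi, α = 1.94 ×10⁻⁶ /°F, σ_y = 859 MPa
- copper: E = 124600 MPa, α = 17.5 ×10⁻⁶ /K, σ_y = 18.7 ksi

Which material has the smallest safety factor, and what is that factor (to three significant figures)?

In consistent units (E in GPa, α in ×10⁻⁶/K, σ_y in MPa):
  brass: E = 106.0, α = 18.9, σ_y = 194.0 → σ = 230 MPa, n = 0.842
  nickel superalloy: E = 215.8, α = 13.1, σ_y = 1130 → σ = 325 MPa, n = 3.48
  silicon nitride: E = 319.8, α = 3.49, σ_y = 859.0 → σ = 128 MPa, n = 6.69
  copper: E = 124.6, α = 17.5, σ_y = 128.9 → σ = 251 MPa, n = 0.514
The minimum is copper at n = 0.514.

copper, n = 0.514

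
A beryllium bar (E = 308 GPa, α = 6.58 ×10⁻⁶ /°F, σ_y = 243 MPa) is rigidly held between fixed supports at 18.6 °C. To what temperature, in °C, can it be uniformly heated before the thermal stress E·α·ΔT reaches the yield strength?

α = 6.58×10⁻⁶/°F × 9/5 = 11.8×10⁻⁶/K.
E·α·ΔT = 243.0 MPa ⇒ ΔT = 243.0 / (308.0×10³ × 11.8×10⁻⁶) = 66.61 K.
T = 18.6 + 66.61 = 85.21 °C.

85.2 °C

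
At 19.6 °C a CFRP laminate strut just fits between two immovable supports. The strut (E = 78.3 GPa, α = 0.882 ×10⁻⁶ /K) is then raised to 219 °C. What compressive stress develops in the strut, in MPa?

ΔT = 199.4 K. Constrained thermal stress σ = E·α·ΔT = 78.30×10³ MPa × 0.882×10⁻⁶ × 199.4 = 13.8 MPa (compressive).

13.8 MPa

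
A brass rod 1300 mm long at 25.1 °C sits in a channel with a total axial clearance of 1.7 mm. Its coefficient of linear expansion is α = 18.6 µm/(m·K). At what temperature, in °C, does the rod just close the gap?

α·L₀·ΔT = 1.7 mm ⇒ ΔT = 1.7 / (18.6×10⁻⁶ × 1300.0) = 70.31 K.
T = 25.1 + 70.31 = 95.41 °C.

95.4 °C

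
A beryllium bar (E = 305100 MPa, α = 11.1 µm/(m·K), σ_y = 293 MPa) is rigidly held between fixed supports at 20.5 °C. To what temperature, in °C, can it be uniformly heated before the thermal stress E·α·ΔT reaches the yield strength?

E = 305100 MPa = 305.1 GPa.
E·α·ΔT = 293.0 MPa ⇒ ΔT = 293.0 / (305.1×10³ × 11.1×10⁻⁶) = 86.52 K.
T = 20.5 + 86.52 = 107.0 °C.

107 °C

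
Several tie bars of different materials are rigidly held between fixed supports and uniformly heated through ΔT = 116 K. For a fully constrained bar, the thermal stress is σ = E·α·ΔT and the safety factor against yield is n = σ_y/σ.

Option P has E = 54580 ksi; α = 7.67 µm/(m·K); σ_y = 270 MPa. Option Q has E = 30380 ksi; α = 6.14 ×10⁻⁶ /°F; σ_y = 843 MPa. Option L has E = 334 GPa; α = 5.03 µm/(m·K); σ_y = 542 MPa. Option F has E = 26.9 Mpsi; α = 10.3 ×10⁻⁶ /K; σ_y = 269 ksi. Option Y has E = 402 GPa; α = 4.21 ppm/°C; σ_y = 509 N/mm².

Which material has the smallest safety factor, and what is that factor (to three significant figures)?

option P, n = 0.806

Converting E to GPa, α to ×10⁻⁶/K, σ_y to MPa, then σ and n for each:
  option P: E = 376.3, α = 7.67, σ_y = 270.0 → σ = 335 MPa, n = 0.806
  option Q: E = 209.5, α = 11.1, σ_y = 843.0 → σ = 269 MPa, n = 3.14
  option L: E = 334.0, α = 5.03, σ_y = 542.0 → σ = 195 MPa, n = 2.78
  option F: E = 185.5, α = 10.3, σ_y = 1855 → σ = 222 MPa, n = 8.37
  option Y: E = 402.0, α = 4.21, σ_y = 509.0 → σ = 196 MPa, n = 2.59
Smallest n: option P with n = 0.806.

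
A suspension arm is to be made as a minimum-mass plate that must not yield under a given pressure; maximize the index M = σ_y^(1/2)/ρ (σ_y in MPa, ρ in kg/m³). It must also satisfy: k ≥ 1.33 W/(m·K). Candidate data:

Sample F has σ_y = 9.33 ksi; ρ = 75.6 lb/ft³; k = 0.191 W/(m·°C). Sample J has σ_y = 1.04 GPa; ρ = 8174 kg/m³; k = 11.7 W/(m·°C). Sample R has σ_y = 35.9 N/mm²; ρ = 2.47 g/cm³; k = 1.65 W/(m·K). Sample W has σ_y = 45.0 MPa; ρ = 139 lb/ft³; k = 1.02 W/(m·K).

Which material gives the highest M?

Screen on constraints: k ≥ 1.33 W/(m·K). Survivors: sample J, sample R.
Normalizing units and computing the index:
  sample J: σ_y = 1040 MPa, ρ = 8174 kg/m³
  sample R: σ_y = 35.90 MPa, ρ = 2470 kg/m³
  sample J: M = 3.95×10⁻³
  sample R: M = 2.43×10⁻³
Sample J ranks first.

sample J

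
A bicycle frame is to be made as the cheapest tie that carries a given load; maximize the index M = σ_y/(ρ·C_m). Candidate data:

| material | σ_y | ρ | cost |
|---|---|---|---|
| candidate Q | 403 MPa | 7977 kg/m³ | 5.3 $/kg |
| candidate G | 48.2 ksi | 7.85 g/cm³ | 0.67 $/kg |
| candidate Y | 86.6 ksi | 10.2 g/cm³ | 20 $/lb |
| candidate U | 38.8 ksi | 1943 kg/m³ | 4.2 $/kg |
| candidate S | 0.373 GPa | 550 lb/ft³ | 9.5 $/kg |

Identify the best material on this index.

Normalizing units and computing the index:
  candidate Q: σ_y = 403.0 MPa, ρ = 7977 kg/m³, cost = 5.300 $/kg
  candidate G: σ_y = 332.3 MPa, ρ = 7850 kg/m³, cost = 0.6700 $/kg
  candidate Y: σ_y = 597.1 MPa, ρ = 10200 kg/m³, cost = 44.09 $/kg
  candidate U: σ_y = 267.5 MPa, ρ = 1943 kg/m³, cost = 4.200 $/kg
  candidate S: σ_y = 373.0 MPa, ρ = 8810 kg/m³, cost = 9.500 $/kg
  candidate G: M = 63.2 kN·m per $
  candidate U: M = 32.8 kN·m per $
  candidate Q: M = 9.53 kN·m per $
  candidate S: M = 4.46 kN·m per $
  candidate Y: M = 1.33 kN·m per $
Candidate G ranks first.

candidate G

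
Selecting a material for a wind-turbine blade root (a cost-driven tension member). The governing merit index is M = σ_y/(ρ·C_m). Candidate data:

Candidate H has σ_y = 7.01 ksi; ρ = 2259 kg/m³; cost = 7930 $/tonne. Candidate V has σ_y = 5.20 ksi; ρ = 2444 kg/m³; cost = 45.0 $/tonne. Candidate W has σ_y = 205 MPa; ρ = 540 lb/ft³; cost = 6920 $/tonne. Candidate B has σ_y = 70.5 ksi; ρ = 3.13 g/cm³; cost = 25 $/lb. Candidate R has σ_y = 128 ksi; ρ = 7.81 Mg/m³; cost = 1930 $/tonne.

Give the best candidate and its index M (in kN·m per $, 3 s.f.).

In SI units:
  candidate H: σ_y = 48.33 MPa, ρ = 2259 kg/m³, cost = 7.930 $/kg
  candidate V: σ_y = 35.85 MPa, ρ = 2444 kg/m³, cost = 0.04500 $/kg
  candidate W: σ_y = 205.0 MPa, ρ = 8650 kg/m³, cost = 6.920 $/kg
  candidate B: σ_y = 486.1 MPa, ρ = 3130 kg/m³, cost = 55.11 $/kg
  candidate R: σ_y = 882.5 MPa, ρ = 7810 kg/m³, cost = 1.930 $/kg
  candidate V: M = 326 kN·m per $
  candidate R: M = 58.5 kN·m per $
  candidate W: M = 3.42 kN·m per $
  candidate B: M = 2.82 kN·m per $
  candidate H: M = 2.70 kN·m per $
Highest index: candidate V.

candidate V, M = 326 kN·m per $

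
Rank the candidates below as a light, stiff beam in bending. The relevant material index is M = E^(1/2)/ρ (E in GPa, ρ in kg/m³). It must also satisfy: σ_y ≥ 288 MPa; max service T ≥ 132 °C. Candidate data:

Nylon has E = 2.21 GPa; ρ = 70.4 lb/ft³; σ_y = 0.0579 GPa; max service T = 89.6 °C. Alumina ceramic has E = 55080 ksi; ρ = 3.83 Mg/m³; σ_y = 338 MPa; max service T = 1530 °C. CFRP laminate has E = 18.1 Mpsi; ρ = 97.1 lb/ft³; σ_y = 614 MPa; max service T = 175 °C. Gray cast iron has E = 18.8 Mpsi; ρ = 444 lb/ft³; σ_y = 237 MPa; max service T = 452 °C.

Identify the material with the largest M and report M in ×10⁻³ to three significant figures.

CFRP laminate, M = 7.18×10⁻³

Screen on constraints: σ_y ≥ 288 MPa; max service T ≥ 132 °C. Survivors: alumina ceramic, CFRP laminate.
In SI units:
  alumina ceramic: E = 379.8 GPa, ρ = 3830 kg/m³
  CFRP laminate: E = 124.8 GPa, ρ = 1555 kg/m³
  CFRP laminate: M = 7.18×10⁻³
  alumina ceramic: M = 5.09×10⁻³
CFRP laminate ranks first.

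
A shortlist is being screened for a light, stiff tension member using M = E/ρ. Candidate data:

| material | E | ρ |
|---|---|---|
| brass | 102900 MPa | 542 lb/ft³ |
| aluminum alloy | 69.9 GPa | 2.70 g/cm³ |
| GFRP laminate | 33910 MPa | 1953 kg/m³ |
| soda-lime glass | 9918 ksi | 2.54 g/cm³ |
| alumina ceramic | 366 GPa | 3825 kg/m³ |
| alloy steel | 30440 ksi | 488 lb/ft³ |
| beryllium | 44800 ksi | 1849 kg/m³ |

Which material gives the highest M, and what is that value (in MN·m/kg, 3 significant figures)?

Convert each candidate to consistent units, then evaluate M:
  brass: E = 102.9 GPa, ρ = 8682 kg/m³
  aluminum alloy: E = 69.90 GPa, ρ = 2700 kg/m³
  GFRP laminate: E = 33.91 GPa, ρ = 1953 kg/m³
  soda-lime glass: E = 68.38 GPa, ρ = 2540 kg/m³
  alumina ceramic: E = 366.0 GPa, ρ = 3825 kg/m³
  alloy steel: E = 209.9 GPa, ρ = 7817 kg/m³
  beryllium: E = 308.9 GPa, ρ = 1849 kg/m³
  beryllium: M = 167 MN·m/kg
  alumina ceramic: M = 95.7 MN·m/kg
  soda-lime glass: M = 26.9 MN·m/kg
  alloy steel: M = 26.8 MN·m/kg
  aluminum alloy: M = 25.9 MN·m/kg
  GFRP laminate: M = 17.4 MN·m/kg
  brass: M = 11.9 MN·m/kg
Beryllium ranks first.

beryllium, M = 167 MN·m/kg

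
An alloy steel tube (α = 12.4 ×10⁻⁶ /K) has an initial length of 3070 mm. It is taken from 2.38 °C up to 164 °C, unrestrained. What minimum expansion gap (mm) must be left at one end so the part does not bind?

6.15 mm

ΔT = 164 − 2.38 = 161.6 K.
ΔL = α·L₀·ΔT = 12.4×10⁻⁶ × 3070 mm × 161.6 K = 6.15 mm.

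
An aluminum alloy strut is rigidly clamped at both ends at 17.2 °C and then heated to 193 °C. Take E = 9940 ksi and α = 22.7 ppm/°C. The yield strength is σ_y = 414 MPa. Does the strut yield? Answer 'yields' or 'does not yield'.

E = 9940 ksi = 68.53 GPa.
ΔT = 175.8 K. Constrained thermal stress σ = E·α·ΔT = 68.53×10³ MPa × 22.7×10⁻⁶ × 175.8 = 273 MPa (compressive).
Compare to σ_y = 414 MPa: σ < σ_y, so it does not yield.

does not yield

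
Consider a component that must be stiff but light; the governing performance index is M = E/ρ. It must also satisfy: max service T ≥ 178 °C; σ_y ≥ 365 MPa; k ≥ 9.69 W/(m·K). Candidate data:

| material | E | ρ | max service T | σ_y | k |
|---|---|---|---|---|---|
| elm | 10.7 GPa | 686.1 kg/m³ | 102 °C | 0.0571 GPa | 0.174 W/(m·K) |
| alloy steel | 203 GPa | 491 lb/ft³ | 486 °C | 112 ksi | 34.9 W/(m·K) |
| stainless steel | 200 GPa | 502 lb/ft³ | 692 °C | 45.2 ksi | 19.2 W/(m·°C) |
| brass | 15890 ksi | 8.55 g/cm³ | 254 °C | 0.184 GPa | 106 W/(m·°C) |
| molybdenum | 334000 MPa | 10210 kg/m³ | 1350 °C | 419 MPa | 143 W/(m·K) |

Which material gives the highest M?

Screen on constraints: max service T ≥ 178 °C; σ_y ≥ 365 MPa; k ≥ 9.69 W/(m·K). Survivors: alloy steel, molybdenum.
After converting to SI:
  alloy steel: E = 203.0 GPa, ρ = 7865 kg/m³
  molybdenum: E = 334.0 GPa, ρ = 10210 kg/m³
  molybdenum: M = 32.7 MN·m/kg
  alloy steel: M = 25.8 MN·m/kg
Molybdenum ranks first.

molybdenum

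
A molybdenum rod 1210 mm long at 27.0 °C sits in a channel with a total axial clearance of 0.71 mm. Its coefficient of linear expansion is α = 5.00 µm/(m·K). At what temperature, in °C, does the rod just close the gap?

α·L₀·ΔT = 0.71 mm ⇒ ΔT = 0.71 / (5.00×10⁻⁶ × 1210.0) = 117.4 K.
T = 27.0 + 117.4 = 144.4 °C.

144 °C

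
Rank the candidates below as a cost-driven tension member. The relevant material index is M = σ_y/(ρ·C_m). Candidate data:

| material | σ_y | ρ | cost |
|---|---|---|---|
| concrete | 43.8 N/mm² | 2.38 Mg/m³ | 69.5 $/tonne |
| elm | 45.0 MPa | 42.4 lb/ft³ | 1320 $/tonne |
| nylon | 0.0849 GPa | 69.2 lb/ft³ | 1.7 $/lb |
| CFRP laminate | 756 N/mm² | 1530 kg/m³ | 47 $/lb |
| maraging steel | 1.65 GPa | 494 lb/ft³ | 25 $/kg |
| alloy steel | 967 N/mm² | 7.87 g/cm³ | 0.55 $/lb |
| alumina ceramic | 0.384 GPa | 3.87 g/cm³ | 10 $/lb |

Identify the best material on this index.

After converting to SI:
  concrete: σ_y = 43.80 MPa, ρ = 2380 kg/m³, cost = 0.06950 $/kg
  elm: σ_y = 45.00 MPa, ρ = 679.2 kg/m³, cost = 1.320 $/kg
  nylon: σ_y = 84.90 MPa, ρ = 1108 kg/m³, cost = 3.748 $/kg
  CFRP laminate: σ_y = 756.0 MPa, ρ = 1530 kg/m³, cost = 103.6 $/kg
  maraging steel: σ_y = 1650 MPa, ρ = 7913 kg/m³, cost = 25.00 $/kg
  alloy steel: σ_y = 967.0 MPa, ρ = 7870 kg/m³, cost = 1.213 $/kg
  alumina ceramic: σ_y = 384.0 MPa, ρ = 3870 kg/m³, cost = 22.05 $/kg
  concrete: M = 265 kN·m per $
  alloy steel: M = 101 kN·m per $
  elm: M = 50.2 kN·m per $
  nylon: M = 20.4 kN·m per $
  maraging steel: M = 8.34 kN·m per $
  CFRP laminate: M = 4.77 kN·m per $
  alumina ceramic: M = 4.50 kN·m per $
Concrete has the largest M.

concrete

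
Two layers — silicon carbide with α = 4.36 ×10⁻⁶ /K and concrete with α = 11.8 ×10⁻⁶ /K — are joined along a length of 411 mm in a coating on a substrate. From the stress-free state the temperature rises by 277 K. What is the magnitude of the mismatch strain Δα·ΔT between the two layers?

2.06×10⁻³

Δα = |4.36 − 11.8|×10⁻⁶/K = 7.44×10⁻⁶/K.
Mismatch strain = Δα·ΔT = 7.44×10⁻⁶ × 277.0 = 2.06×10⁻³.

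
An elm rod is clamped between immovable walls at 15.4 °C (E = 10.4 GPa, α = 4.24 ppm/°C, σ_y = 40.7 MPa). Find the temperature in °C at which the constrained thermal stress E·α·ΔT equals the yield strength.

E·α·ΔT = 40.70 MPa ⇒ ΔT = 40.70 / (10.40×10³ × 4.24×10⁻⁶) = 923.0 K.
T = 15.4 + 923.0 = 938.4 °C.

938 °C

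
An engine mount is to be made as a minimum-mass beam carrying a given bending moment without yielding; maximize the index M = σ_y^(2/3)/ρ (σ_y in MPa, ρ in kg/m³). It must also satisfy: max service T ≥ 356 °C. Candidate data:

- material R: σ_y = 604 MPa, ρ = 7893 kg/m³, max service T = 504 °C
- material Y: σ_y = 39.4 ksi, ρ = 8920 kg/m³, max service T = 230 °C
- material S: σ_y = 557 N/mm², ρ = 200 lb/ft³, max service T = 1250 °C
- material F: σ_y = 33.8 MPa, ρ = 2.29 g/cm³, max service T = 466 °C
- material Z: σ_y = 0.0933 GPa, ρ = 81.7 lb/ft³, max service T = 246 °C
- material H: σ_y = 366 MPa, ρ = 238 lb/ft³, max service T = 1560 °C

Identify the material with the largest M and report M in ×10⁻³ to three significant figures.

material S, M = 21.1×10⁻³

Screen on constraints: max service T ≥ 356 °C. Survivors: material R, material S, material F, material H.
Convert each candidate to consistent units, then evaluate M:
  material R: σ_y = 604.0 MPa, ρ = 7893 kg/m³
  material S: σ_y = 557.0 MPa, ρ = 3204 kg/m³
  material F: σ_y = 33.80 MPa, ρ = 2290 kg/m³
  material H: σ_y = 366.0 MPa, ρ = 3812 kg/m³
  material S: M = 21.1×10⁻³
  material H: M = 13.4×10⁻³
  material R: M = 9.05×10⁻³
  material F: M = 4.57×10⁻³
The maximum is for material S.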